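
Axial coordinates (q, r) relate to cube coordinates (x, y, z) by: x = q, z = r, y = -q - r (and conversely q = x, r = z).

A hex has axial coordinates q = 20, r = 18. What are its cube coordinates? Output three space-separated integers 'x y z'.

x = q = 20
z = r = 18
y = -x - z = -(20) - (18) = -38

Answer: 20 -38 18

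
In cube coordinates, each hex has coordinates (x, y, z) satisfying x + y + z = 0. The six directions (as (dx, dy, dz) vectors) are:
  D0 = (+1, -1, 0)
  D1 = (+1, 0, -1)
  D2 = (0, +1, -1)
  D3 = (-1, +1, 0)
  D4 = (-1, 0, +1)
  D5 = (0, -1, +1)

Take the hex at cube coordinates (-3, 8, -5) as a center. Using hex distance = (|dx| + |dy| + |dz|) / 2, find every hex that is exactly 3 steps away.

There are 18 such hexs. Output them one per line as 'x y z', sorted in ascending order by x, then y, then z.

Answer: -6 8 -2
-6 9 -3
-6 10 -4
-6 11 -5
-5 7 -2
-5 11 -6
-4 6 -2
-4 11 -7
-3 5 -2
-3 11 -8
-2 5 -3
-2 10 -8
-1 5 -4
-1 9 -8
0 5 -5
0 6 -6
0 7 -7
0 8 -8

Derivation:
Walk ring at distance 3 from (-3, 8, -5):
Start at center + D4*3 = (-6, 8, -2)
  hex 0: (-6, 8, -2)
  hex 1: (-5, 7, -2)
  hex 2: (-4, 6, -2)
  hex 3: (-3, 5, -2)
  hex 4: (-2, 5, -3)
  hex 5: (-1, 5, -4)
  hex 6: (0, 5, -5)
  hex 7: (0, 6, -6)
  hex 8: (0, 7, -7)
  hex 9: (0, 8, -8)
  hex 10: (-1, 9, -8)
  hex 11: (-2, 10, -8)
  hex 12: (-3, 11, -8)
  hex 13: (-4, 11, -7)
  hex 14: (-5, 11, -6)
  hex 15: (-6, 11, -5)
  hex 16: (-6, 10, -4)
  hex 17: (-6, 9, -3)
Sorted: 18 hexes.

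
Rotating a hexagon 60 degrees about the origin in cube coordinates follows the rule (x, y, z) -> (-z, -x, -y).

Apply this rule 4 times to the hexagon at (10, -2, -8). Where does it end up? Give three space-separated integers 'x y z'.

Start: (10, -2, -8)
Step 1: (10, -2, -8) -> (-(-8), -(10), -(-2)) = (8, -10, 2)
Step 2: (8, -10, 2) -> (-(2), -(8), -(-10)) = (-2, -8, 10)
Step 3: (-2, -8, 10) -> (-(10), -(-2), -(-8)) = (-10, 2, 8)
Step 4: (-10, 2, 8) -> (-(8), -(-10), -(2)) = (-8, 10, -2)

Answer: -8 10 -2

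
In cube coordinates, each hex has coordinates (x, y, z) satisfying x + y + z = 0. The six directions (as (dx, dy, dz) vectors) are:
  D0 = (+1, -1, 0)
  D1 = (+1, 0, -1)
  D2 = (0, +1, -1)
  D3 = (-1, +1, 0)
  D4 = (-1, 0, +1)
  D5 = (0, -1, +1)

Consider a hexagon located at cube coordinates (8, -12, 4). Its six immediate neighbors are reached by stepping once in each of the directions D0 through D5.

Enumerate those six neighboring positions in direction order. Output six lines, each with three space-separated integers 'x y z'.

Center: (8, -12, 4). Add each direction:
  D0: (8, -12, 4) + (1, -1, 0) = (9, -13, 4)
  D1: (8, -12, 4) + (1, 0, -1) = (9, -12, 3)
  D2: (8, -12, 4) + (0, 1, -1) = (8, -11, 3)
  D3: (8, -12, 4) + (-1, 1, 0) = (7, -11, 4)
  D4: (8, -12, 4) + (-1, 0, 1) = (7, -12, 5)
  D5: (8, -12, 4) + (0, -1, 1) = (8, -13, 5)

Answer: 9 -13 4
9 -12 3
8 -11 3
7 -11 4
7 -12 5
8 -13 5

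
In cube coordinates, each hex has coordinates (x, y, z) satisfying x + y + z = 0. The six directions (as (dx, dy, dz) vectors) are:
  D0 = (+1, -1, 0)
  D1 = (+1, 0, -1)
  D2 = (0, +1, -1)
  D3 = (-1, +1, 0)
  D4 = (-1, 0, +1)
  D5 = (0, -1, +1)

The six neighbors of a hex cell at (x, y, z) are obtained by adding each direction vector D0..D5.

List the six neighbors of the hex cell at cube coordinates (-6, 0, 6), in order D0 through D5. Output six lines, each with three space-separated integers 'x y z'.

Answer: -5 -1 6
-5 0 5
-6 1 5
-7 1 6
-7 0 7
-6 -1 7

Derivation:
Center: (-6, 0, 6). Add each direction:
  D0: (-6, 0, 6) + (1, -1, 0) = (-5, -1, 6)
  D1: (-6, 0, 6) + (1, 0, -1) = (-5, 0, 5)
  D2: (-6, 0, 6) + (0, 1, -1) = (-6, 1, 5)
  D3: (-6, 0, 6) + (-1, 1, 0) = (-7, 1, 6)
  D4: (-6, 0, 6) + (-1, 0, 1) = (-7, 0, 7)
  D5: (-6, 0, 6) + (0, -1, 1) = (-6, -1, 7)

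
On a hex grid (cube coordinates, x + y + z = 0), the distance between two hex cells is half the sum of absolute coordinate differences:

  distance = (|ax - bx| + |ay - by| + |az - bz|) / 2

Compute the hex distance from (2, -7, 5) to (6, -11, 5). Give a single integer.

|ax - bx| = |2 - 6| = 4
|ay - by| = |-7 - (-11)| = 4
|az - bz| = |5 - 5| = 0
distance = (4 + 4 + 0) / 2 = 8 / 2 = 4

Answer: 4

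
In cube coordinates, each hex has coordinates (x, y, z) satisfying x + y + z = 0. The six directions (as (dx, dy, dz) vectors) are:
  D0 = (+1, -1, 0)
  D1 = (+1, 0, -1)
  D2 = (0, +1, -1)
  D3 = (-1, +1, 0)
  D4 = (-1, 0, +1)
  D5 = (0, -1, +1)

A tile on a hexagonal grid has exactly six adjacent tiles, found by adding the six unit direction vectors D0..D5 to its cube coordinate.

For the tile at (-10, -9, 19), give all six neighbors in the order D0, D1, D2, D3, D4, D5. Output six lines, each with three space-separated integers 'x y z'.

Center: (-10, -9, 19). Add each direction:
  D0: (-10, -9, 19) + (1, -1, 0) = (-9, -10, 19)
  D1: (-10, -9, 19) + (1, 0, -1) = (-9, -9, 18)
  D2: (-10, -9, 19) + (0, 1, -1) = (-10, -8, 18)
  D3: (-10, -9, 19) + (-1, 1, 0) = (-11, -8, 19)
  D4: (-10, -9, 19) + (-1, 0, 1) = (-11, -9, 20)
  D5: (-10, -9, 19) + (0, -1, 1) = (-10, -10, 20)

Answer: -9 -10 19
-9 -9 18
-10 -8 18
-11 -8 19
-11 -9 20
-10 -10 20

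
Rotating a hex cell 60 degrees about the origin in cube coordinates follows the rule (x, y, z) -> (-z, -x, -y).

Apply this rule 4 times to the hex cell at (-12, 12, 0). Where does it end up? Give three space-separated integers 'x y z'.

Start: (-12, 12, 0)
Step 1: (-12, 12, 0) -> (-(0), -(-12), -(12)) = (0, 12, -12)
Step 2: (0, 12, -12) -> (-(-12), -(0), -(12)) = (12, 0, -12)
Step 3: (12, 0, -12) -> (-(-12), -(12), -(0)) = (12, -12, 0)
Step 4: (12, -12, 0) -> (-(0), -(12), -(-12)) = (0, -12, 12)

Answer: 0 -12 12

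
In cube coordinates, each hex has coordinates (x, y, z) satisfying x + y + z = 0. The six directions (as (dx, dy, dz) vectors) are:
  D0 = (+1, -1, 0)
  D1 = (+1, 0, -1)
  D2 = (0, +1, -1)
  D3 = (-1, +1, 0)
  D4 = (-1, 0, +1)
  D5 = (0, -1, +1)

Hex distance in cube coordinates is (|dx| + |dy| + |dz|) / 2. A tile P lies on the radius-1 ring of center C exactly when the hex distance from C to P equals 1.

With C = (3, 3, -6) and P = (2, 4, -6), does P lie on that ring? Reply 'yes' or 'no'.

Answer: yes

Derivation:
|px - cx| = |2 - 3| = 1
|py - cy| = |4 - 3| = 1
|pz - cz| = |-6 - (-6)| = 0
distance = (1+1+0)/2 = 2/2 = 1
radius = 1; distance == radius -> yes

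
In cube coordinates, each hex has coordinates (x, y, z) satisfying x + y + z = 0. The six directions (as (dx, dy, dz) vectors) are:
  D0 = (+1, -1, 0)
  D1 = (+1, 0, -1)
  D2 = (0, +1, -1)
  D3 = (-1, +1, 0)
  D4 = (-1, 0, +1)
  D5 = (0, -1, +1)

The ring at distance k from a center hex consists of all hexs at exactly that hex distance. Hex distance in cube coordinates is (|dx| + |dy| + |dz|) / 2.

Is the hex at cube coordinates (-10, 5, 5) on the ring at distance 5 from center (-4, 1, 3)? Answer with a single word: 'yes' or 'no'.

|px - cx| = |-10 - (-4)| = 6
|py - cy| = |5 - 1| = 4
|pz - cz| = |5 - 3| = 2
distance = (6+4+2)/2 = 12/2 = 6
radius = 5; distance != radius -> no

Answer: no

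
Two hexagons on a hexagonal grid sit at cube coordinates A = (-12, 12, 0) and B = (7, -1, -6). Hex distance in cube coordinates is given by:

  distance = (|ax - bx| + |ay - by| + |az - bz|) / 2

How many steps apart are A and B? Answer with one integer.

Answer: 19

Derivation:
|ax - bx| = |-12 - 7| = 19
|ay - by| = |12 - (-1)| = 13
|az - bz| = |0 - (-6)| = 6
distance = (19 + 13 + 6) / 2 = 38 / 2 = 19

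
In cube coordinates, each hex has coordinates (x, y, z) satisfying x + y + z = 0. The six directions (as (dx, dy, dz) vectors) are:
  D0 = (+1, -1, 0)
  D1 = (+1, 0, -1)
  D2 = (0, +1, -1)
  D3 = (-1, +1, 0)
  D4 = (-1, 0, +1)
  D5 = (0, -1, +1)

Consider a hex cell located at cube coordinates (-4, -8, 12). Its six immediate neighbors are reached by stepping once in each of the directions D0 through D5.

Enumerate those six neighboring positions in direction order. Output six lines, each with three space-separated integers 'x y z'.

Center: (-4, -8, 12). Add each direction:
  D0: (-4, -8, 12) + (1, -1, 0) = (-3, -9, 12)
  D1: (-4, -8, 12) + (1, 0, -1) = (-3, -8, 11)
  D2: (-4, -8, 12) + (0, 1, -1) = (-4, -7, 11)
  D3: (-4, -8, 12) + (-1, 1, 0) = (-5, -7, 12)
  D4: (-4, -8, 12) + (-1, 0, 1) = (-5, -8, 13)
  D5: (-4, -8, 12) + (0, -1, 1) = (-4, -9, 13)

Answer: -3 -9 12
-3 -8 11
-4 -7 11
-5 -7 12
-5 -8 13
-4 -9 13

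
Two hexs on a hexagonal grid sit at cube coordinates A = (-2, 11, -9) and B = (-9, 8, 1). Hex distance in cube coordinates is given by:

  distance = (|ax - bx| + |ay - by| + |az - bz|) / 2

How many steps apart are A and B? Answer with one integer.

|ax - bx| = |-2 - (-9)| = 7
|ay - by| = |11 - 8| = 3
|az - bz| = |-9 - 1| = 10
distance = (7 + 3 + 10) / 2 = 20 / 2 = 10

Answer: 10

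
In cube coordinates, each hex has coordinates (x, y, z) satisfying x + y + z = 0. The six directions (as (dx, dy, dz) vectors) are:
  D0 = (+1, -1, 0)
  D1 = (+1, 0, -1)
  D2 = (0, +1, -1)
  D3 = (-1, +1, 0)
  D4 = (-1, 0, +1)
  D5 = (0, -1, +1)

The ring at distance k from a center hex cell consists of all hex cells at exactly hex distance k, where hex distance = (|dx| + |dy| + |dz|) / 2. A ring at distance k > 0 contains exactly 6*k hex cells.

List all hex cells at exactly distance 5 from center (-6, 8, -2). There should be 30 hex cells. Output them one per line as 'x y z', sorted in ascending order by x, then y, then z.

Answer: -11 8 3
-11 9 2
-11 10 1
-11 11 0
-11 12 -1
-11 13 -2
-10 7 3
-10 13 -3
-9 6 3
-9 13 -4
-8 5 3
-8 13 -5
-7 4 3
-7 13 -6
-6 3 3
-6 13 -7
-5 3 2
-5 12 -7
-4 3 1
-4 11 -7
-3 3 0
-3 10 -7
-2 3 -1
-2 9 -7
-1 3 -2
-1 4 -3
-1 5 -4
-1 6 -5
-1 7 -6
-1 8 -7

Derivation:
Walk ring at distance 5 from (-6, 8, -2):
Start at center + D4*5 = (-11, 8, 3)
  hex 0: (-11, 8, 3)
  hex 1: (-10, 7, 3)
  hex 2: (-9, 6, 3)
  hex 3: (-8, 5, 3)
  hex 4: (-7, 4, 3)
  hex 5: (-6, 3, 3)
  hex 6: (-5, 3, 2)
  hex 7: (-4, 3, 1)
  hex 8: (-3, 3, 0)
  hex 9: (-2, 3, -1)
  hex 10: (-1, 3, -2)
  hex 11: (-1, 4, -3)
  hex 12: (-1, 5, -4)
  hex 13: (-1, 6, -5)
  hex 14: (-1, 7, -6)
  hex 15: (-1, 8, -7)
  hex 16: (-2, 9, -7)
  hex 17: (-3, 10, -7)
  hex 18: (-4, 11, -7)
  hex 19: (-5, 12, -7)
  hex 20: (-6, 13, -7)
  hex 21: (-7, 13, -6)
  hex 22: (-8, 13, -5)
  hex 23: (-9, 13, -4)
  hex 24: (-10, 13, -3)
  hex 25: (-11, 13, -2)
  hex 26: (-11, 12, -1)
  hex 27: (-11, 11, 0)
  hex 28: (-11, 10, 1)
  hex 29: (-11, 9, 2)
Sorted: 30 hexes.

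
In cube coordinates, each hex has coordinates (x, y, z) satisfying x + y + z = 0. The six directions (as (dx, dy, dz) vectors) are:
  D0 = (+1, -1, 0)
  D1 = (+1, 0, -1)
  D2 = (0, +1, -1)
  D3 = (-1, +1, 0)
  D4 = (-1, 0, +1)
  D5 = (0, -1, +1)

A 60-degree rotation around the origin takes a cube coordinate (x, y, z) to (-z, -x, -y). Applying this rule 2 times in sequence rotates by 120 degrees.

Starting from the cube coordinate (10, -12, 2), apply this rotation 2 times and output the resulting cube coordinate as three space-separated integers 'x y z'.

Start: (10, -12, 2)
Step 1: (10, -12, 2) -> (-(2), -(10), -(-12)) = (-2, -10, 12)
Step 2: (-2, -10, 12) -> (-(12), -(-2), -(-10)) = (-12, 2, 10)

Answer: -12 2 10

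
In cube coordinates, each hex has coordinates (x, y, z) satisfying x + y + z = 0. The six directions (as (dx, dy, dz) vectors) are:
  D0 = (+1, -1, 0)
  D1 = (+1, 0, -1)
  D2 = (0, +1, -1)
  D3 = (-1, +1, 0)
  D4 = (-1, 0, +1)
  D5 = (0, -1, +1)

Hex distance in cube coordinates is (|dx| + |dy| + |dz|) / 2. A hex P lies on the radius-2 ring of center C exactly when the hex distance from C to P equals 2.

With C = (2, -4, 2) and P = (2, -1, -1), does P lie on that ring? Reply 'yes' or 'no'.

Answer: no

Derivation:
|px - cx| = |2 - 2| = 0
|py - cy| = |-1 - (-4)| = 3
|pz - cz| = |-1 - 2| = 3
distance = (0+3+3)/2 = 6/2 = 3
radius = 2; distance != radius -> no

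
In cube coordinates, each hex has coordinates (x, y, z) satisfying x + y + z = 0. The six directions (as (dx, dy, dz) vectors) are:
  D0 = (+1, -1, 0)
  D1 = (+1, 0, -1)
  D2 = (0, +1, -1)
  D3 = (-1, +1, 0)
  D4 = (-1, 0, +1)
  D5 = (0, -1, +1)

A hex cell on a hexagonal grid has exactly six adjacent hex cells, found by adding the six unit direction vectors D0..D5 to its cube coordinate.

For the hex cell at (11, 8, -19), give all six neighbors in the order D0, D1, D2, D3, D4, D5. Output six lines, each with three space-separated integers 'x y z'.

Center: (11, 8, -19). Add each direction:
  D0: (11, 8, -19) + (1, -1, 0) = (12, 7, -19)
  D1: (11, 8, -19) + (1, 0, -1) = (12, 8, -20)
  D2: (11, 8, -19) + (0, 1, -1) = (11, 9, -20)
  D3: (11, 8, -19) + (-1, 1, 0) = (10, 9, -19)
  D4: (11, 8, -19) + (-1, 0, 1) = (10, 8, -18)
  D5: (11, 8, -19) + (0, -1, 1) = (11, 7, -18)

Answer: 12 7 -19
12 8 -20
11 9 -20
10 9 -19
10 8 -18
11 7 -18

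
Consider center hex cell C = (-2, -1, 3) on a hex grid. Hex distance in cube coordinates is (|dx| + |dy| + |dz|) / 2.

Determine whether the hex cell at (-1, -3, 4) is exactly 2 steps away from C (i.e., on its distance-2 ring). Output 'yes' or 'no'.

|px - cx| = |-1 - (-2)| = 1
|py - cy| = |-3 - (-1)| = 2
|pz - cz| = |4 - 3| = 1
distance = (1+2+1)/2 = 4/2 = 2
radius = 2; distance == radius -> yes

Answer: yes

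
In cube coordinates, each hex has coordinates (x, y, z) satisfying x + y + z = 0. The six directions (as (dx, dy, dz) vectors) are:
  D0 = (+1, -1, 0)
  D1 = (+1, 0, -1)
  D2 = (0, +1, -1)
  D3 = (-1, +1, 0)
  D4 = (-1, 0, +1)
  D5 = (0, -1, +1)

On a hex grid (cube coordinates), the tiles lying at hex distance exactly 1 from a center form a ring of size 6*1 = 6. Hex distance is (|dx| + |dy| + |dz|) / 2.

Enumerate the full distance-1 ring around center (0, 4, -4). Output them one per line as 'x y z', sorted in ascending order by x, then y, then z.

Answer: -1 4 -3
-1 5 -4
0 3 -3
0 5 -5
1 3 -4
1 4 -5

Derivation:
Walk ring at distance 1 from (0, 4, -4):
Start at center + D4*1 = (-1, 4, -3)
  hex 0: (-1, 4, -3)
  hex 1: (0, 3, -3)
  hex 2: (1, 3, -4)
  hex 3: (1, 4, -5)
  hex 4: (0, 5, -5)
  hex 5: (-1, 5, -4)
Sorted: 6 hexes.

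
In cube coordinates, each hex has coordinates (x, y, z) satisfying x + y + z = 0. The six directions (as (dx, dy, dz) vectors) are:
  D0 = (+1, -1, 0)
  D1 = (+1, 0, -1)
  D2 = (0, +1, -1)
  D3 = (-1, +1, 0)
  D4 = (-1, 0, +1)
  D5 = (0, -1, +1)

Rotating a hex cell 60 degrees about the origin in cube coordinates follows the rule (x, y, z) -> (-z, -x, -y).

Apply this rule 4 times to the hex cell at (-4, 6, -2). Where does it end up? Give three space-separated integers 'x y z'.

Answer: -2 -4 6

Derivation:
Start: (-4, 6, -2)
Step 1: (-4, 6, -2) -> (-(-2), -(-4), -(6)) = (2, 4, -6)
Step 2: (2, 4, -6) -> (-(-6), -(2), -(4)) = (6, -2, -4)
Step 3: (6, -2, -4) -> (-(-4), -(6), -(-2)) = (4, -6, 2)
Step 4: (4, -6, 2) -> (-(2), -(4), -(-6)) = (-2, -4, 6)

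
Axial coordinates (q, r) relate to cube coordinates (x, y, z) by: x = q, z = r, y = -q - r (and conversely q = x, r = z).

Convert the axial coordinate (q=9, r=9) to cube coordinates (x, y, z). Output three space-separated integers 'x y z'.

x = q = 9
z = r = 9
y = -x - z = -(9) - (9) = -18

Answer: 9 -18 9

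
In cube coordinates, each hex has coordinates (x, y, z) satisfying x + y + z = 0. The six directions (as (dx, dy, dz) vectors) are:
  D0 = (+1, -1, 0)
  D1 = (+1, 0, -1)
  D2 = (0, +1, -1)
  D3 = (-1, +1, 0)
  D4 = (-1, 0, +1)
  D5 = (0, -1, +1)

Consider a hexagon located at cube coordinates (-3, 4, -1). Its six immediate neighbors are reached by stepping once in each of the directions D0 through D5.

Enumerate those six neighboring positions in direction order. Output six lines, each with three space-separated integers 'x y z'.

Center: (-3, 4, -1). Add each direction:
  D0: (-3, 4, -1) + (1, -1, 0) = (-2, 3, -1)
  D1: (-3, 4, -1) + (1, 0, -1) = (-2, 4, -2)
  D2: (-3, 4, -1) + (0, 1, -1) = (-3, 5, -2)
  D3: (-3, 4, -1) + (-1, 1, 0) = (-4, 5, -1)
  D4: (-3, 4, -1) + (-1, 0, 1) = (-4, 4, 0)
  D5: (-3, 4, -1) + (0, -1, 1) = (-3, 3, 0)

Answer: -2 3 -1
-2 4 -2
-3 5 -2
-4 5 -1
-4 4 0
-3 3 0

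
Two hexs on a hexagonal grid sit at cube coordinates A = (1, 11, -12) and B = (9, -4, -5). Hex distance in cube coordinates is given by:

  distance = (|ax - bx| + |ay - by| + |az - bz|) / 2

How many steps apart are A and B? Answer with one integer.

|ax - bx| = |1 - 9| = 8
|ay - by| = |11 - (-4)| = 15
|az - bz| = |-12 - (-5)| = 7
distance = (8 + 15 + 7) / 2 = 30 / 2 = 15

Answer: 15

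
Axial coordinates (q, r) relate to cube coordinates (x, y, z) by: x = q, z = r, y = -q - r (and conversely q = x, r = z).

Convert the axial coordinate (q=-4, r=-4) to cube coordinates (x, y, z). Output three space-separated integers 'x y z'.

Answer: -4 8 -4

Derivation:
x = q = -4
z = r = -4
y = -x - z = -(-4) - (-4) = 8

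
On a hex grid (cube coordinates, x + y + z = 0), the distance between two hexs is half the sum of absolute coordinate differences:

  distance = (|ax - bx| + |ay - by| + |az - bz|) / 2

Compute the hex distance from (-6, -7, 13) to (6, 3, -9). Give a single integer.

Answer: 22

Derivation:
|ax - bx| = |-6 - 6| = 12
|ay - by| = |-7 - 3| = 10
|az - bz| = |13 - (-9)| = 22
distance = (12 + 10 + 22) / 2 = 44 / 2 = 22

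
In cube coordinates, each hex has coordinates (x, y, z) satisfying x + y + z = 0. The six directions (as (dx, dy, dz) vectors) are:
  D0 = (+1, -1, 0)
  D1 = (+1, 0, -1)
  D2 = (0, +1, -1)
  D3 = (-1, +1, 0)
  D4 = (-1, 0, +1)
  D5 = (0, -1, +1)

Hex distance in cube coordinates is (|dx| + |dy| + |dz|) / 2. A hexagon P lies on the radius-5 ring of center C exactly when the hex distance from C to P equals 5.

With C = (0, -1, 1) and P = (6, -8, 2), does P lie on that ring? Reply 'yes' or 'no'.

Answer: no

Derivation:
|px - cx| = |6 - 0| = 6
|py - cy| = |-8 - (-1)| = 7
|pz - cz| = |2 - 1| = 1
distance = (6+7+1)/2 = 14/2 = 7
radius = 5; distance != radius -> no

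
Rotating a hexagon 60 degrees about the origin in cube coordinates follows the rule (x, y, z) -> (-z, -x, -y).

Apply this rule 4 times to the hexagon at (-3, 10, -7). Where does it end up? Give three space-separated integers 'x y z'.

Start: (-3, 10, -7)
Step 1: (-3, 10, -7) -> (-(-7), -(-3), -(10)) = (7, 3, -10)
Step 2: (7, 3, -10) -> (-(-10), -(7), -(3)) = (10, -7, -3)
Step 3: (10, -7, -3) -> (-(-3), -(10), -(-7)) = (3, -10, 7)
Step 4: (3, -10, 7) -> (-(7), -(3), -(-10)) = (-7, -3, 10)

Answer: -7 -3 10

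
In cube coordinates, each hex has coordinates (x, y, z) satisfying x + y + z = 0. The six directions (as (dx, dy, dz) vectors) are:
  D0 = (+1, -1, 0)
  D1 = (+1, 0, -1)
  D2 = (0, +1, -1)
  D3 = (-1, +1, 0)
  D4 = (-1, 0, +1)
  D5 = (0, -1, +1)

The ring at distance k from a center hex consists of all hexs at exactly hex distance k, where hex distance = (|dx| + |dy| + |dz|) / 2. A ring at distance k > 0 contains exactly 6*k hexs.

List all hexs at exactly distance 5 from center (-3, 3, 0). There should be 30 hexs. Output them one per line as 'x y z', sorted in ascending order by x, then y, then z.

Walk ring at distance 5 from (-3, 3, 0):
Start at center + D4*5 = (-8, 3, 5)
  hex 0: (-8, 3, 5)
  hex 1: (-7, 2, 5)
  hex 2: (-6, 1, 5)
  hex 3: (-5, 0, 5)
  hex 4: (-4, -1, 5)
  hex 5: (-3, -2, 5)
  hex 6: (-2, -2, 4)
  hex 7: (-1, -2, 3)
  hex 8: (0, -2, 2)
  hex 9: (1, -2, 1)
  hex 10: (2, -2, 0)
  hex 11: (2, -1, -1)
  hex 12: (2, 0, -2)
  hex 13: (2, 1, -3)
  hex 14: (2, 2, -4)
  hex 15: (2, 3, -5)
  hex 16: (1, 4, -5)
  hex 17: (0, 5, -5)
  hex 18: (-1, 6, -5)
  hex 19: (-2, 7, -5)
  hex 20: (-3, 8, -5)
  hex 21: (-4, 8, -4)
  hex 22: (-5, 8, -3)
  hex 23: (-6, 8, -2)
  hex 24: (-7, 8, -1)
  hex 25: (-8, 8, 0)
  hex 26: (-8, 7, 1)
  hex 27: (-8, 6, 2)
  hex 28: (-8, 5, 3)
  hex 29: (-8, 4, 4)
Sorted: 30 hexes.

Answer: -8 3 5
-8 4 4
-8 5 3
-8 6 2
-8 7 1
-8 8 0
-7 2 5
-7 8 -1
-6 1 5
-6 8 -2
-5 0 5
-5 8 -3
-4 -1 5
-4 8 -4
-3 -2 5
-3 8 -5
-2 -2 4
-2 7 -5
-1 -2 3
-1 6 -5
0 -2 2
0 5 -5
1 -2 1
1 4 -5
2 -2 0
2 -1 -1
2 0 -2
2 1 -3
2 2 -4
2 3 -5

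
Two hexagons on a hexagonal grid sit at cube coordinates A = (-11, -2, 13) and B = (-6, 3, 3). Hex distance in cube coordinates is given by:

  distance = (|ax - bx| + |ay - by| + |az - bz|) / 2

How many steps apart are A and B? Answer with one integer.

Answer: 10

Derivation:
|ax - bx| = |-11 - (-6)| = 5
|ay - by| = |-2 - 3| = 5
|az - bz| = |13 - 3| = 10
distance = (5 + 5 + 10) / 2 = 20 / 2 = 10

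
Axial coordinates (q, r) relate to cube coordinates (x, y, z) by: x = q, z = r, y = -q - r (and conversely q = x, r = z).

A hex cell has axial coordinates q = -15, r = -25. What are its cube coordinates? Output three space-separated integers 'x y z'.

Answer: -15 40 -25

Derivation:
x = q = -15
z = r = -25
y = -x - z = -(-15) - (-25) = 40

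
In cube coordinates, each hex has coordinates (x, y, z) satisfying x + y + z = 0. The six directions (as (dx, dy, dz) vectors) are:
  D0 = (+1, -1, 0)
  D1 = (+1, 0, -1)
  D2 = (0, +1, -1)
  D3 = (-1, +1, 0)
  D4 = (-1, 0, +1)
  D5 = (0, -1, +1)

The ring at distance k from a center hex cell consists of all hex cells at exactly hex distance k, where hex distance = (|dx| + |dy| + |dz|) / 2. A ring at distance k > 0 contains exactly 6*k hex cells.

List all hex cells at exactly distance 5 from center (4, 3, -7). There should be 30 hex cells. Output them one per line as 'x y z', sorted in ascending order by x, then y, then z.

Answer: -1 3 -2
-1 4 -3
-1 5 -4
-1 6 -5
-1 7 -6
-1 8 -7
0 2 -2
0 8 -8
1 1 -2
1 8 -9
2 0 -2
2 8 -10
3 -1 -2
3 8 -11
4 -2 -2
4 8 -12
5 -2 -3
5 7 -12
6 -2 -4
6 6 -12
7 -2 -5
7 5 -12
8 -2 -6
8 4 -12
9 -2 -7
9 -1 -8
9 0 -9
9 1 -10
9 2 -11
9 3 -12

Derivation:
Walk ring at distance 5 from (4, 3, -7):
Start at center + D4*5 = (-1, 3, -2)
  hex 0: (-1, 3, -2)
  hex 1: (0, 2, -2)
  hex 2: (1, 1, -2)
  hex 3: (2, 0, -2)
  hex 4: (3, -1, -2)
  hex 5: (4, -2, -2)
  hex 6: (5, -2, -3)
  hex 7: (6, -2, -4)
  hex 8: (7, -2, -5)
  hex 9: (8, -2, -6)
  hex 10: (9, -2, -7)
  hex 11: (9, -1, -8)
  hex 12: (9, 0, -9)
  hex 13: (9, 1, -10)
  hex 14: (9, 2, -11)
  hex 15: (9, 3, -12)
  hex 16: (8, 4, -12)
  hex 17: (7, 5, -12)
  hex 18: (6, 6, -12)
  hex 19: (5, 7, -12)
  hex 20: (4, 8, -12)
  hex 21: (3, 8, -11)
  hex 22: (2, 8, -10)
  hex 23: (1, 8, -9)
  hex 24: (0, 8, -8)
  hex 25: (-1, 8, -7)
  hex 26: (-1, 7, -6)
  hex 27: (-1, 6, -5)
  hex 28: (-1, 5, -4)
  hex 29: (-1, 4, -3)
Sorted: 30 hexes.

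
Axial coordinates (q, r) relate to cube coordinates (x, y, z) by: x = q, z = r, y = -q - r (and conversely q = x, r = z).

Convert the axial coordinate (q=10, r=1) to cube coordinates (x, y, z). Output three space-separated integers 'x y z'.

x = q = 10
z = r = 1
y = -x - z = -(10) - (1) = -11

Answer: 10 -11 1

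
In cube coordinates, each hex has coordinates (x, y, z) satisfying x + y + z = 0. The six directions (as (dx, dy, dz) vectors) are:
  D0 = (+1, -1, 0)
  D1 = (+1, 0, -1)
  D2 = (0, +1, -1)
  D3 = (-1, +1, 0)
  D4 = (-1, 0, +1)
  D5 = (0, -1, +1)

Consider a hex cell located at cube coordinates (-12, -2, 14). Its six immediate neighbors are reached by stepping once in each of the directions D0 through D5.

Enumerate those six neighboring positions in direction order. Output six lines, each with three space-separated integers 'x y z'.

Center: (-12, -2, 14). Add each direction:
  D0: (-12, -2, 14) + (1, -1, 0) = (-11, -3, 14)
  D1: (-12, -2, 14) + (1, 0, -1) = (-11, -2, 13)
  D2: (-12, -2, 14) + (0, 1, -1) = (-12, -1, 13)
  D3: (-12, -2, 14) + (-1, 1, 0) = (-13, -1, 14)
  D4: (-12, -2, 14) + (-1, 0, 1) = (-13, -2, 15)
  D5: (-12, -2, 14) + (0, -1, 1) = (-12, -3, 15)

Answer: -11 -3 14
-11 -2 13
-12 -1 13
-13 -1 14
-13 -2 15
-12 -3 15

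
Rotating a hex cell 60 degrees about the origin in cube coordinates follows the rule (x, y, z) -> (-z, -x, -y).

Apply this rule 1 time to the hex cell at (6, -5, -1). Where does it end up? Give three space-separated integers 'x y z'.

Answer: 1 -6 5

Derivation:
Start: (6, -5, -1)
Step 1: (6, -5, -1) -> (-(-1), -(6), -(-5)) = (1, -6, 5)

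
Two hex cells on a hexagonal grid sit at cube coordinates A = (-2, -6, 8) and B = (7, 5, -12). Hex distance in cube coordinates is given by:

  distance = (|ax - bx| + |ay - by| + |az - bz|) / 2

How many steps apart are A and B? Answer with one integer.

|ax - bx| = |-2 - 7| = 9
|ay - by| = |-6 - 5| = 11
|az - bz| = |8 - (-12)| = 20
distance = (9 + 11 + 20) / 2 = 40 / 2 = 20

Answer: 20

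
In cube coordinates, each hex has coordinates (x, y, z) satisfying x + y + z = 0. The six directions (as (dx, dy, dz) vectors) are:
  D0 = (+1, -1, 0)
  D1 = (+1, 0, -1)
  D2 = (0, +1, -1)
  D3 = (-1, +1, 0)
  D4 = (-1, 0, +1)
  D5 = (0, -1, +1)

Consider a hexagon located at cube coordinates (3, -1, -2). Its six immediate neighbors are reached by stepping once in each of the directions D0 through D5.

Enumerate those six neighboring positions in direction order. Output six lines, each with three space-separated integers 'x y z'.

Center: (3, -1, -2). Add each direction:
  D0: (3, -1, -2) + (1, -1, 0) = (4, -2, -2)
  D1: (3, -1, -2) + (1, 0, -1) = (4, -1, -3)
  D2: (3, -1, -2) + (0, 1, -1) = (3, 0, -3)
  D3: (3, -1, -2) + (-1, 1, 0) = (2, 0, -2)
  D4: (3, -1, -2) + (-1, 0, 1) = (2, -1, -1)
  D5: (3, -1, -2) + (0, -1, 1) = (3, -2, -1)

Answer: 4 -2 -2
4 -1 -3
3 0 -3
2 0 -2
2 -1 -1
3 -2 -1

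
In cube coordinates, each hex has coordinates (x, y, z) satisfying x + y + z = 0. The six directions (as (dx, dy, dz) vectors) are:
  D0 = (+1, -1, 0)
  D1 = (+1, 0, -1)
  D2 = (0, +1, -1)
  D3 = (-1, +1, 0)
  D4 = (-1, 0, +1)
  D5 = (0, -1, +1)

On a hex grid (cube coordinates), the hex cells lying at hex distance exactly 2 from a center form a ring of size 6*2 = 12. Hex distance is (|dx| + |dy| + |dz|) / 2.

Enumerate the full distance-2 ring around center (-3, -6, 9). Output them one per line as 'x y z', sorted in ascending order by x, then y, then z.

Answer: -5 -6 11
-5 -5 10
-5 -4 9
-4 -7 11
-4 -4 8
-3 -8 11
-3 -4 7
-2 -8 10
-2 -5 7
-1 -8 9
-1 -7 8
-1 -6 7

Derivation:
Walk ring at distance 2 from (-3, -6, 9):
Start at center + D4*2 = (-5, -6, 11)
  hex 0: (-5, -6, 11)
  hex 1: (-4, -7, 11)
  hex 2: (-3, -8, 11)
  hex 3: (-2, -8, 10)
  hex 4: (-1, -8, 9)
  hex 5: (-1, -7, 8)
  hex 6: (-1, -6, 7)
  hex 7: (-2, -5, 7)
  hex 8: (-3, -4, 7)
  hex 9: (-4, -4, 8)
  hex 10: (-5, -4, 9)
  hex 11: (-5, -5, 10)
Sorted: 12 hexes.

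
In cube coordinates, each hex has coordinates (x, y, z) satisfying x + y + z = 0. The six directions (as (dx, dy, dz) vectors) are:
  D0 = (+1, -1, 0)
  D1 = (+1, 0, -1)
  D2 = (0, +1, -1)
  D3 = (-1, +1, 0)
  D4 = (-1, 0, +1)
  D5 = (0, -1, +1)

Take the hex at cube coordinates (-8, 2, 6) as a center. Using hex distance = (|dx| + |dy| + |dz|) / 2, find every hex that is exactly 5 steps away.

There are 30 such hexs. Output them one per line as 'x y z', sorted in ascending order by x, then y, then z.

Answer: -13 2 11
-13 3 10
-13 4 9
-13 5 8
-13 6 7
-13 7 6
-12 1 11
-12 7 5
-11 0 11
-11 7 4
-10 -1 11
-10 7 3
-9 -2 11
-9 7 2
-8 -3 11
-8 7 1
-7 -3 10
-7 6 1
-6 -3 9
-6 5 1
-5 -3 8
-5 4 1
-4 -3 7
-4 3 1
-3 -3 6
-3 -2 5
-3 -1 4
-3 0 3
-3 1 2
-3 2 1

Derivation:
Walk ring at distance 5 from (-8, 2, 6):
Start at center + D4*5 = (-13, 2, 11)
  hex 0: (-13, 2, 11)
  hex 1: (-12, 1, 11)
  hex 2: (-11, 0, 11)
  hex 3: (-10, -1, 11)
  hex 4: (-9, -2, 11)
  hex 5: (-8, -3, 11)
  hex 6: (-7, -3, 10)
  hex 7: (-6, -3, 9)
  hex 8: (-5, -3, 8)
  hex 9: (-4, -3, 7)
  hex 10: (-3, -3, 6)
  hex 11: (-3, -2, 5)
  hex 12: (-3, -1, 4)
  hex 13: (-3, 0, 3)
  hex 14: (-3, 1, 2)
  hex 15: (-3, 2, 1)
  hex 16: (-4, 3, 1)
  hex 17: (-5, 4, 1)
  hex 18: (-6, 5, 1)
  hex 19: (-7, 6, 1)
  hex 20: (-8, 7, 1)
  hex 21: (-9, 7, 2)
  hex 22: (-10, 7, 3)
  hex 23: (-11, 7, 4)
  hex 24: (-12, 7, 5)
  hex 25: (-13, 7, 6)
  hex 26: (-13, 6, 7)
  hex 27: (-13, 5, 8)
  hex 28: (-13, 4, 9)
  hex 29: (-13, 3, 10)
Sorted: 30 hexes.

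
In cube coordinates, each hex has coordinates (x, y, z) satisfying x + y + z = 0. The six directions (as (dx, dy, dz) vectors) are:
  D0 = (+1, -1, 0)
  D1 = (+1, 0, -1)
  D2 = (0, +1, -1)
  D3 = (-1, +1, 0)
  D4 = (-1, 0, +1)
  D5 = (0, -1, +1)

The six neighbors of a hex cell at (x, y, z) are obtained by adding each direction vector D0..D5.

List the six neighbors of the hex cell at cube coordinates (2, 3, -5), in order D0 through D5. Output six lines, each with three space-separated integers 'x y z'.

Center: (2, 3, -5). Add each direction:
  D0: (2, 3, -5) + (1, -1, 0) = (3, 2, -5)
  D1: (2, 3, -5) + (1, 0, -1) = (3, 3, -6)
  D2: (2, 3, -5) + (0, 1, -1) = (2, 4, -6)
  D3: (2, 3, -5) + (-1, 1, 0) = (1, 4, -5)
  D4: (2, 3, -5) + (-1, 0, 1) = (1, 3, -4)
  D5: (2, 3, -5) + (0, -1, 1) = (2, 2, -4)

Answer: 3 2 -5
3 3 -6
2 4 -6
1 4 -5
1 3 -4
2 2 -4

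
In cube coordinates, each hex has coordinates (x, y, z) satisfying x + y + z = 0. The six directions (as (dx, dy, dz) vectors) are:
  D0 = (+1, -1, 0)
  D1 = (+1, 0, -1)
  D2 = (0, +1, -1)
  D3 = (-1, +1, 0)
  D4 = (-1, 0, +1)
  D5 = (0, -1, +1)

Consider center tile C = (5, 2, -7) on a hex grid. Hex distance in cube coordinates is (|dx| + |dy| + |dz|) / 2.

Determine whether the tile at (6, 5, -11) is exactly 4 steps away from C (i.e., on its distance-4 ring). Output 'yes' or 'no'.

Answer: yes

Derivation:
|px - cx| = |6 - 5| = 1
|py - cy| = |5 - 2| = 3
|pz - cz| = |-11 - (-7)| = 4
distance = (1+3+4)/2 = 8/2 = 4
radius = 4; distance == radius -> yes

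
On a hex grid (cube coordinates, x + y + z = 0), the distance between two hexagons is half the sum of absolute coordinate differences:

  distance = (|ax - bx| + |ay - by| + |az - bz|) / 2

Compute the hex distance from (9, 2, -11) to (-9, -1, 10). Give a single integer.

|ax - bx| = |9 - (-9)| = 18
|ay - by| = |2 - (-1)| = 3
|az - bz| = |-11 - 10| = 21
distance = (18 + 3 + 21) / 2 = 42 / 2 = 21

Answer: 21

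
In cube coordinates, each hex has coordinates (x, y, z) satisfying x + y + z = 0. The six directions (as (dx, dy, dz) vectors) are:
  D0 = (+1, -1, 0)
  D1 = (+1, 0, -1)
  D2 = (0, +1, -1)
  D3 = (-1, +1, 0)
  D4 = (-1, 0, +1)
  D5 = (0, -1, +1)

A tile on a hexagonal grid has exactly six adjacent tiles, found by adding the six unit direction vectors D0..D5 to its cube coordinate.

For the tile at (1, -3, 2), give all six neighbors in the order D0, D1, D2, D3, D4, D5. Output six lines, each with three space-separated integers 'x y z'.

Answer: 2 -4 2
2 -3 1
1 -2 1
0 -2 2
0 -3 3
1 -4 3

Derivation:
Center: (1, -3, 2). Add each direction:
  D0: (1, -3, 2) + (1, -1, 0) = (2, -4, 2)
  D1: (1, -3, 2) + (1, 0, -1) = (2, -3, 1)
  D2: (1, -3, 2) + (0, 1, -1) = (1, -2, 1)
  D3: (1, -3, 2) + (-1, 1, 0) = (0, -2, 2)
  D4: (1, -3, 2) + (-1, 0, 1) = (0, -3, 3)
  D5: (1, -3, 2) + (0, -1, 1) = (1, -4, 3)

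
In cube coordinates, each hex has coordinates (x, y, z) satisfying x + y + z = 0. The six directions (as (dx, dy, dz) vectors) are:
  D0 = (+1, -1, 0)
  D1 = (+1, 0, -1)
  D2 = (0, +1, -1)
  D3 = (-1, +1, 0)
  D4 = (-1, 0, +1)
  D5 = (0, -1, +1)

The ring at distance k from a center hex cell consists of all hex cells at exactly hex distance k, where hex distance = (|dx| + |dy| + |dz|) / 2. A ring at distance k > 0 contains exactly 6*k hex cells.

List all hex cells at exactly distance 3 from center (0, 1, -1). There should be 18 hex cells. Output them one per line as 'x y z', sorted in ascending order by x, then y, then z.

Answer: -3 1 2
-3 2 1
-3 3 0
-3 4 -1
-2 0 2
-2 4 -2
-1 -1 2
-1 4 -3
0 -2 2
0 4 -4
1 -2 1
1 3 -4
2 -2 0
2 2 -4
3 -2 -1
3 -1 -2
3 0 -3
3 1 -4

Derivation:
Walk ring at distance 3 from (0, 1, -1):
Start at center + D4*3 = (-3, 1, 2)
  hex 0: (-3, 1, 2)
  hex 1: (-2, 0, 2)
  hex 2: (-1, -1, 2)
  hex 3: (0, -2, 2)
  hex 4: (1, -2, 1)
  hex 5: (2, -2, 0)
  hex 6: (3, -2, -1)
  hex 7: (3, -1, -2)
  hex 8: (3, 0, -3)
  hex 9: (3, 1, -4)
  hex 10: (2, 2, -4)
  hex 11: (1, 3, -4)
  hex 12: (0, 4, -4)
  hex 13: (-1, 4, -3)
  hex 14: (-2, 4, -2)
  hex 15: (-3, 4, -1)
  hex 16: (-3, 3, 0)
  hex 17: (-3, 2, 1)
Sorted: 18 hexes.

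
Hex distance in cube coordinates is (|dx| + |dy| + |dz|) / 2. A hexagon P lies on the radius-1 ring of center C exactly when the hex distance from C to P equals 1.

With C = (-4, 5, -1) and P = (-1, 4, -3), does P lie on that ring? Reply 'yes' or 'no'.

|px - cx| = |-1 - (-4)| = 3
|py - cy| = |4 - 5| = 1
|pz - cz| = |-3 - (-1)| = 2
distance = (3+1+2)/2 = 6/2 = 3
radius = 1; distance != radius -> no

Answer: no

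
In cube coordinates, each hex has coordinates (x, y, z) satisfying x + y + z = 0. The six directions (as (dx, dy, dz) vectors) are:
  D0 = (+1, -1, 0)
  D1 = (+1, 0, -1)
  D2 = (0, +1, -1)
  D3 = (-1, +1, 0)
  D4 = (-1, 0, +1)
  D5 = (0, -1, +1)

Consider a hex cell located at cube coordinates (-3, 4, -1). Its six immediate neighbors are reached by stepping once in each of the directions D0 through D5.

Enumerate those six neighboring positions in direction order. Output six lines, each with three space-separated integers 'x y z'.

Center: (-3, 4, -1). Add each direction:
  D0: (-3, 4, -1) + (1, -1, 0) = (-2, 3, -1)
  D1: (-3, 4, -1) + (1, 0, -1) = (-2, 4, -2)
  D2: (-3, 4, -1) + (0, 1, -1) = (-3, 5, -2)
  D3: (-3, 4, -1) + (-1, 1, 0) = (-4, 5, -1)
  D4: (-3, 4, -1) + (-1, 0, 1) = (-4, 4, 0)
  D5: (-3, 4, -1) + (0, -1, 1) = (-3, 3, 0)

Answer: -2 3 -1
-2 4 -2
-3 5 -2
-4 5 -1
-4 4 0
-3 3 0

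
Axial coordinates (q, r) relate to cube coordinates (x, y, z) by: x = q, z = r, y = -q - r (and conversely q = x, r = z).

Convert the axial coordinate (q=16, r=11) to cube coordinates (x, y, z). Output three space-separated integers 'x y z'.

x = q = 16
z = r = 11
y = -x - z = -(16) - (11) = -27

Answer: 16 -27 11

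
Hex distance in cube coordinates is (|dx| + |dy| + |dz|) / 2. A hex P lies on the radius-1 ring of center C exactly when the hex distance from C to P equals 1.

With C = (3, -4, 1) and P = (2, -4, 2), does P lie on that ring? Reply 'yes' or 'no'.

|px - cx| = |2 - 3| = 1
|py - cy| = |-4 - (-4)| = 0
|pz - cz| = |2 - 1| = 1
distance = (1+0+1)/2 = 2/2 = 1
radius = 1; distance == radius -> yes

Answer: yes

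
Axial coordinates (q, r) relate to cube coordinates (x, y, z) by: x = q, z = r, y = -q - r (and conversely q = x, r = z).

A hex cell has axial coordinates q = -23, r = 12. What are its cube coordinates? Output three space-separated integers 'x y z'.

Answer: -23 11 12

Derivation:
x = q = -23
z = r = 12
y = -x - z = -(-23) - (12) = 11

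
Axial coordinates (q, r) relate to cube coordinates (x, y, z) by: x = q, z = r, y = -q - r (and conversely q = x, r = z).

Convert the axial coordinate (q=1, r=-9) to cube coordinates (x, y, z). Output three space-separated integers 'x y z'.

Answer: 1 8 -9

Derivation:
x = q = 1
z = r = -9
y = -x - z = -(1) - (-9) = 8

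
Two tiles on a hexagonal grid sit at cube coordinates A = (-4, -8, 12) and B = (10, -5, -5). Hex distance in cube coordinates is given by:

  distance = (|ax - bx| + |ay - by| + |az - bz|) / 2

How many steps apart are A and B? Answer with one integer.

Answer: 17

Derivation:
|ax - bx| = |-4 - 10| = 14
|ay - by| = |-8 - (-5)| = 3
|az - bz| = |12 - (-5)| = 17
distance = (14 + 3 + 17) / 2 = 34 / 2 = 17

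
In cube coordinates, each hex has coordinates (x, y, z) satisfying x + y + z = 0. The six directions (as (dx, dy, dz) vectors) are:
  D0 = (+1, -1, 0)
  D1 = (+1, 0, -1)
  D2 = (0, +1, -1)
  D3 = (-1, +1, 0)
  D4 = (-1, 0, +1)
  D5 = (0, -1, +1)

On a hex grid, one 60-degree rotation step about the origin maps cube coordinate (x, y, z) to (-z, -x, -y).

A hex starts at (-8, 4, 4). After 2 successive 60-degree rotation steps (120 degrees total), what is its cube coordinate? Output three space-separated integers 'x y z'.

Start: (-8, 4, 4)
Step 1: (-8, 4, 4) -> (-(4), -(-8), -(4)) = (-4, 8, -4)
Step 2: (-4, 8, -4) -> (-(-4), -(-4), -(8)) = (4, 4, -8)

Answer: 4 4 -8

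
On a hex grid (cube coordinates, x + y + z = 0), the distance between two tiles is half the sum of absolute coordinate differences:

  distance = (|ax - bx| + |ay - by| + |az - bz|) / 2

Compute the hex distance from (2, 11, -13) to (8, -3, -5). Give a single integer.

Answer: 14

Derivation:
|ax - bx| = |2 - 8| = 6
|ay - by| = |11 - (-3)| = 14
|az - bz| = |-13 - (-5)| = 8
distance = (6 + 14 + 8) / 2 = 28 / 2 = 14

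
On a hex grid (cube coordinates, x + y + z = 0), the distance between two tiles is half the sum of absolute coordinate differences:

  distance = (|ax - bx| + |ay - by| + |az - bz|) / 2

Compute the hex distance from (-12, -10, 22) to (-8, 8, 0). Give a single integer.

Answer: 22

Derivation:
|ax - bx| = |-12 - (-8)| = 4
|ay - by| = |-10 - 8| = 18
|az - bz| = |22 - 0| = 22
distance = (4 + 18 + 22) / 2 = 44 / 2 = 22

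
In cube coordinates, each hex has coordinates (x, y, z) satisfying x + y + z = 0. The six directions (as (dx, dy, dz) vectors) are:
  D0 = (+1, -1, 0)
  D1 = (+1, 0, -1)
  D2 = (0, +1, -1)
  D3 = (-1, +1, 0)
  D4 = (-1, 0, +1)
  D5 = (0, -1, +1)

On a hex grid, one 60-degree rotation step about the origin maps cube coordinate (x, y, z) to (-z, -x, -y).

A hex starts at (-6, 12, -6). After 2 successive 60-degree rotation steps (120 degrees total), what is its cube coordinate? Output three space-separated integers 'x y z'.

Answer: 12 -6 -6

Derivation:
Start: (-6, 12, -6)
Step 1: (-6, 12, -6) -> (-(-6), -(-6), -(12)) = (6, 6, -12)
Step 2: (6, 6, -12) -> (-(-12), -(6), -(6)) = (12, -6, -6)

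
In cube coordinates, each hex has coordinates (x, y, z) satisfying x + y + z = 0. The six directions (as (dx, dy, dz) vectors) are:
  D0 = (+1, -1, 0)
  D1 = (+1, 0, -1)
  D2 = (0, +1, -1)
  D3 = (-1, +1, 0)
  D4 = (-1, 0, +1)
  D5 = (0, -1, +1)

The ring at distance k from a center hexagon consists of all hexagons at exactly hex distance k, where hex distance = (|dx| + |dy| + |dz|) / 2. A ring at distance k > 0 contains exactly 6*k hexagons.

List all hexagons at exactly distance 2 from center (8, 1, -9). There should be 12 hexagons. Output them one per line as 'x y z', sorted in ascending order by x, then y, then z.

Walk ring at distance 2 from (8, 1, -9):
Start at center + D4*2 = (6, 1, -7)
  hex 0: (6, 1, -7)
  hex 1: (7, 0, -7)
  hex 2: (8, -1, -7)
  hex 3: (9, -1, -8)
  hex 4: (10, -1, -9)
  hex 5: (10, 0, -10)
  hex 6: (10, 1, -11)
  hex 7: (9, 2, -11)
  hex 8: (8, 3, -11)
  hex 9: (7, 3, -10)
  hex 10: (6, 3, -9)
  hex 11: (6, 2, -8)
Sorted: 12 hexes.

Answer: 6 1 -7
6 2 -8
6 3 -9
7 0 -7
7 3 -10
8 -1 -7
8 3 -11
9 -1 -8
9 2 -11
10 -1 -9
10 0 -10
10 1 -11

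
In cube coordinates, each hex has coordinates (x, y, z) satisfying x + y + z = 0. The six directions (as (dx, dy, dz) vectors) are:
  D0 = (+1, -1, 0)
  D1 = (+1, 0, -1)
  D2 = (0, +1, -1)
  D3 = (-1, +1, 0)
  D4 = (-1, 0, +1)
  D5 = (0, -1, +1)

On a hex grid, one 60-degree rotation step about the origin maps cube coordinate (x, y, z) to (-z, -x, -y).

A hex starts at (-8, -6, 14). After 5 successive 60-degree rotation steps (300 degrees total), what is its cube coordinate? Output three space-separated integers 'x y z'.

Start: (-8, -6, 14)
Step 1: (-8, -6, 14) -> (-(14), -(-8), -(-6)) = (-14, 8, 6)
Step 2: (-14, 8, 6) -> (-(6), -(-14), -(8)) = (-6, 14, -8)
Step 3: (-6, 14, -8) -> (-(-8), -(-6), -(14)) = (8, 6, -14)
Step 4: (8, 6, -14) -> (-(-14), -(8), -(6)) = (14, -8, -6)
Step 5: (14, -8, -6) -> (-(-6), -(14), -(-8)) = (6, -14, 8)

Answer: 6 -14 8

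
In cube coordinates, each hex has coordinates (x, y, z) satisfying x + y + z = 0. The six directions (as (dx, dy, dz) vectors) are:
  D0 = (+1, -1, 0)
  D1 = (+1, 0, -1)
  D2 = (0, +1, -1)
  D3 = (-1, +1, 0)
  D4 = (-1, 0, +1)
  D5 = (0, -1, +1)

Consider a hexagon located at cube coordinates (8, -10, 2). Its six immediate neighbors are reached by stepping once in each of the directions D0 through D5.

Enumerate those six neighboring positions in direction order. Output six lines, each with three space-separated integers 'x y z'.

Center: (8, -10, 2). Add each direction:
  D0: (8, -10, 2) + (1, -1, 0) = (9, -11, 2)
  D1: (8, -10, 2) + (1, 0, -1) = (9, -10, 1)
  D2: (8, -10, 2) + (0, 1, -1) = (8, -9, 1)
  D3: (8, -10, 2) + (-1, 1, 0) = (7, -9, 2)
  D4: (8, -10, 2) + (-1, 0, 1) = (7, -10, 3)
  D5: (8, -10, 2) + (0, -1, 1) = (8, -11, 3)

Answer: 9 -11 2
9 -10 1
8 -9 1
7 -9 2
7 -10 3
8 -11 3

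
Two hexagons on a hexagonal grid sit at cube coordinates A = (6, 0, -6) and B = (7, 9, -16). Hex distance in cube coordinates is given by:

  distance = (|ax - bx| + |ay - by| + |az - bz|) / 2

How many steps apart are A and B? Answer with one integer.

Answer: 10

Derivation:
|ax - bx| = |6 - 7| = 1
|ay - by| = |0 - 9| = 9
|az - bz| = |-6 - (-16)| = 10
distance = (1 + 9 + 10) / 2 = 20 / 2 = 10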